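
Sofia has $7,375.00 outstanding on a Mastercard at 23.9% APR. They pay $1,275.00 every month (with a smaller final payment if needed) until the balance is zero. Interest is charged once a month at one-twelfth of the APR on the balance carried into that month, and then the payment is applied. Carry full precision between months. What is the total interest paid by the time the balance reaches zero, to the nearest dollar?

$540

Monthly rate r = 23.9%/12 = 1.99167% = 0.0199167.
Payoff takes n = ⌈−ln(1 − rB₀/P)/ln(1+r)⌉ = ⌈6.207⌉ = 7 payments; the last is $265.39.
Total paid = 6·$1,275.00 + $265.39 = $7,915.39.
Total interest = total paid − principal = $7,915.39 − $7,375.00 = $540.39.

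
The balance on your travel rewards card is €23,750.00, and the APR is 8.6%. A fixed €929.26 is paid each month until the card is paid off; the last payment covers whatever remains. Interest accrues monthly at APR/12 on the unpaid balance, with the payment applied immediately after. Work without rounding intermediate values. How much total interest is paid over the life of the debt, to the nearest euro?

Monthly rate r = 8.6%/12 = 0.716667% = 0.00716667.
Payoff takes n = ⌈−ln(1 − rB₀/P)/ln(1+r)⌉ = ⌈28.332⌉ = 29 payments; the last is €308.84.
Total paid = 28·€929.26 + €308.84 = €26,328.12.
Total interest = total paid − principal = €26,328.12 − €23,750.00 = €2,578.12.

€2,578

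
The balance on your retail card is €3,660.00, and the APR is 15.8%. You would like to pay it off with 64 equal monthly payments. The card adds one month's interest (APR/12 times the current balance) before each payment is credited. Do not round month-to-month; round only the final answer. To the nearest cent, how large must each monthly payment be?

€84.98

Monthly rate r = 15.8%/12 = 1.31667% = 0.0131667.
Level-payment amortization: P = B₀·r / (1 − (1+r)^(−n)) = 3660.00·0.0131667 / (1 − 1.01317^(−64)).
Denominator 1 − (1+r)^(−64) = 0.56706485.
P = 48.19 / 0.56706485 ≈ 84.98.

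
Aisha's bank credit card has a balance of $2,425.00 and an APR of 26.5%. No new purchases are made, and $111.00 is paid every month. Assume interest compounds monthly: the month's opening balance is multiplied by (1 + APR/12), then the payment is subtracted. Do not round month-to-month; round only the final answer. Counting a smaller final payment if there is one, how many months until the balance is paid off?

31 months

Monthly rate r = 26.5%/12 = 2.20833% = 0.0220833.
Recurrence: B ← B·(1+r) − $111.00.
Month 1: interest $53.55; balance after payment $2,367.55.
Month 2: interest $52.28; balance after payment $2,308.84.
Closed form: n = −ln(1 − rB₀/P)/ln(1+r) = −ln(0.51755)/ln(1.02208) ≈ 30.154, so the balance reaches zero during payment 31.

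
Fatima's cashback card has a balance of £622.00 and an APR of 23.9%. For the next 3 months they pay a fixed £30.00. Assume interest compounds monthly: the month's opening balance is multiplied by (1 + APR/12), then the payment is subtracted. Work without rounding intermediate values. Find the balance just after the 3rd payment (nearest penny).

£568.11

Monthly rate r = 23.9%/12 = 1.99167% = 0.0199167.
Each month: B ← B·(1+r) − £30.00.
Month 1: interest £12.39; balance after payment £604.39.
Month 2: interest £12.04; balance after payment £586.43.
Month 3: interest £11.68; balance after payment £568.11.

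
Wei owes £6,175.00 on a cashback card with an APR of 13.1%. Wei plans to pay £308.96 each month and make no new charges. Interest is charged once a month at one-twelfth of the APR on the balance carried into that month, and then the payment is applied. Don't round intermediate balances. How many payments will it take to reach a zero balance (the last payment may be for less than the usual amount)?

Monthly rate r = 13.1%/12 = 1.09167% = 0.0109167.
Recurrence: B ← B·(1+r) − £308.96.
Month 1: interest £67.41; balance after payment £5,933.45.
Month 2: interest £64.77; balance after payment £5,689.26.
Closed form: n = −ln(1 − rB₀/P)/ln(1+r) = −ln(0.78182)/ln(1.01092) ≈ 22.670, so the balance reaches zero during payment 23.

23 payments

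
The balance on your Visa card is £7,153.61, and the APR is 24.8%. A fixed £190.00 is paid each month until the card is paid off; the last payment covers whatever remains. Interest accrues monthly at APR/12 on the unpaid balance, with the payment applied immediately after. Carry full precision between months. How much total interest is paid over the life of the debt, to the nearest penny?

£6,831.04

Monthly rate r = 24.8%/12 = 2.06667% = 0.0206667.
Payoff takes n = ⌈−ln(1 − rB₀/P)/ln(1+r)⌉ = ⌈73.601⌉ = 74 payments; the last is £114.65.
Total paid = 73·£190.00 + £114.65 = £13,984.65.
Total interest = total paid − principal = £13,984.65 − £7,153.61 = £6,831.04.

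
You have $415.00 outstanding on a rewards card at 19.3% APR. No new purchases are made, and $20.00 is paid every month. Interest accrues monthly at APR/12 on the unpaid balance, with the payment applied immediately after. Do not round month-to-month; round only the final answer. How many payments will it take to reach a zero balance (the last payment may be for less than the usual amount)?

Monthly rate r = 19.3%/12 = 1.60833% = 0.0160833.
Recurrence: B ← B·(1+r) − $20.00.
Month 1: interest $6.67; balance after payment $401.67.
Month 2: interest $6.46; balance after payment $388.13.
Closed form: n = −ln(1 − rB₀/P)/ln(1+r) = −ln(0.66627)/ln(1.01608) ≈ 25.450, so the balance reaches zero during payment 26.

26 payments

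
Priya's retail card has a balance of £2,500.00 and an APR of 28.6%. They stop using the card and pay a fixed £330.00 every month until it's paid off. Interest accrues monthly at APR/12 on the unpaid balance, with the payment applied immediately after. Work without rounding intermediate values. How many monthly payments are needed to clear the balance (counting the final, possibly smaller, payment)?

9 months

Monthly rate r = 28.6%/12 = 2.38333% = 0.0238333.
Recurrence: B ← B·(1+r) − £330.00.
Month 1: interest £59.58; balance after payment £2,229.58.
Month 2: interest £53.14; balance after payment £1,952.72.
Closed form: n = −ln(1 − rB₀/P)/ln(1+r) = −ln(0.81944)/ln(1.02383) ≈ 8.454, so the balance reaches zero during payment 9.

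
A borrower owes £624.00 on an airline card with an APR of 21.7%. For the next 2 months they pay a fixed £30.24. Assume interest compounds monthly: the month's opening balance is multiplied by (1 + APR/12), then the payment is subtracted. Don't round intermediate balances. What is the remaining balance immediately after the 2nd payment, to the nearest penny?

Monthly rate r = 21.7%/12 = 1.80833% = 0.0180833.
Each month: B ← B·(1+r) − £30.24.
Month 1: interest £11.28; balance after payment £605.04.
Month 2: interest £10.94; balance after payment £585.75.

£585.75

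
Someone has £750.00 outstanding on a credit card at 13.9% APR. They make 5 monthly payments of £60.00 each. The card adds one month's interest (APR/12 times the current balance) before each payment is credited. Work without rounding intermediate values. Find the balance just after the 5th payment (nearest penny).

£487.42

Monthly rate r = 13.9%/12 = 1.15833% = 0.0115833.
Each month: B ← B·(1+r) − £60.00.
Month 1: interest £8.69; balance after payment £698.69.
Month 2: interest £8.09; balance after payment £646.78.
Month 3: interest £7.49; balance after payment £594.27.
Month 4: interest £6.88; balance after payment £541.16.
Month 5: interest £6.27; balance after payment £487.42.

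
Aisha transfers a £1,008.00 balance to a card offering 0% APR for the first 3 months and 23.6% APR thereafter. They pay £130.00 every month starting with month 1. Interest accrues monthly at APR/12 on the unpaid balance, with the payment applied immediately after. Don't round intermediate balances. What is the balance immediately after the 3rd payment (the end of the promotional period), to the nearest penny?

£618.00

Promo months 1–3 at r₀ = 0%/12 = 0; months 4+ at r₁ = 23.6%/12 = 0.0196667.
After month 3 (no interest yet): B = £1,008.00 − 3·£130.00 = £618.00.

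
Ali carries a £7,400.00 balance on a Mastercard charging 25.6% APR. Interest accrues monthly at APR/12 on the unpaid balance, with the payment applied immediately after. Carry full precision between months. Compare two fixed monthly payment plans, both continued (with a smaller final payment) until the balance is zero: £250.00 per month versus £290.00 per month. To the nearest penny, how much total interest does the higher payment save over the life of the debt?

Monthly rate r = 25.6%/12 = 2.13333% = 0.0213333.
At £250.00/mo: n = ⌈−ln(1 − rB₀/P)/ln(1+r)⌉ = 48 payments (last £72.82); total interest = total paid − £7,400.00 = £4,422.82.
At £290.00/mo: 38 payments (last £69.77); total interest £3,399.77.
Interest saved = £4,422.82 − £3,399.77 = £1,023.05.

£1,023.05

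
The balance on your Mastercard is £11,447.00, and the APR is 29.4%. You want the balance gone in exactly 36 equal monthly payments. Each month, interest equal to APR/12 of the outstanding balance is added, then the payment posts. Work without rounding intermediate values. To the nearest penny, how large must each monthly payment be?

Monthly rate r = 29.4%/12 = 2.45% = 0.0245.
Level-payment amortization: P = B₀·r / (1 − (1+r)^(−n)) = 11447.00·0.0245 / (1 − 1.0245^(−36)).
Denominator 1 − (1+r)^(−36) = 0.581621516.
P = 280.451 / 0.581621516 ≈ 482.19.

£482.19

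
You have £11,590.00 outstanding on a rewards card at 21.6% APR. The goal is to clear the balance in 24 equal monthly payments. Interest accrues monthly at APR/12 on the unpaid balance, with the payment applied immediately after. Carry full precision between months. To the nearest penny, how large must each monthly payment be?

Monthly rate r = 21.6%/12 = 1.8% = 0.018.
Level-payment amortization: P = B₀·r / (1 − (1+r)^(−n)) = 11590.00·0.018 / (1 − 1.018^(−24)).
Denominator 1 − (1+r)^(−24) = 0.348291586.
P = 208.62 / 0.348291586 ≈ 598.98.

£598.98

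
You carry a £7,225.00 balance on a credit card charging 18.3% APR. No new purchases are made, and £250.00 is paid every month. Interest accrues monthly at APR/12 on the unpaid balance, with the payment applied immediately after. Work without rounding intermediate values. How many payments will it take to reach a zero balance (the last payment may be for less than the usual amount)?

39 months

Monthly rate r = 18.3%/12 = 1.525% = 0.01525.
Recurrence: B ← B·(1+r) − £250.00.
Month 1: interest £110.18; balance after payment £7,085.18.
Month 2: interest £108.05; balance after payment £6,943.23.
Closed form: n = −ln(1 − rB₀/P)/ln(1+r) = −ln(0.55927)/ln(1.01525) ≈ 38.396, so the balance reaches zero during payment 39.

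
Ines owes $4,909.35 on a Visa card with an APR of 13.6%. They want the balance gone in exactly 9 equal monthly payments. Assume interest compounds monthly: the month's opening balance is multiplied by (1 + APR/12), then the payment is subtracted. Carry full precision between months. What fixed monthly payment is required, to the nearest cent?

Monthly rate r = 13.6%/12 = 1.13333% = 0.0113333.
Level-payment amortization: P = B₀·r / (1 − (1+r)^(−n)) = 4909.35·0.0113333 / (1 − 1.01133^(−9)).
Denominator 1 − (1+r)^(−9) = 0.096452259.
P = 55.6393 / 0.096452259 ≈ 576.86.

$576.86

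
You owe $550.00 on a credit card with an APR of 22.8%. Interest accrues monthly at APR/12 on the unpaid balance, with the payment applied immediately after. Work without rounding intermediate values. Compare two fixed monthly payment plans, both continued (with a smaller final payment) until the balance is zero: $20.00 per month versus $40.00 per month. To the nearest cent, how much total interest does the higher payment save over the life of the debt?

$141.97

Monthly rate r = 22.8%/12 = 1.9% = 0.019.
At $20.00/mo: n = ⌈−ln(1 − rB₀/P)/ln(1+r)⌉ = 40 payments (last $5.50); total interest = total paid − $550.00 = $235.50.
At $40.00/mo: 17 payments (last $3.53); total interest $93.53.
Interest saved = $235.50 − $93.53 = $141.97.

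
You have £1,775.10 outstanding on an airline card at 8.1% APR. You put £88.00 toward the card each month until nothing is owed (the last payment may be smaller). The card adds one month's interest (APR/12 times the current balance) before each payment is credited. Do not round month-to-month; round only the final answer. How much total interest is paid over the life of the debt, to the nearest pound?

Monthly rate r = 8.1%/12 = 0.675% = 0.00675.
Payoff takes n = ⌈−ln(1 − rB₀/P)/ln(1+r)⌉ = ⌈21.757⌉ = 22 payments; the last is £66.66.
Total paid = 21·£88.00 + £66.66 = £1,914.66.
Total interest = total paid − principal = £1,914.66 − £1,775.10 = £139.56.

£140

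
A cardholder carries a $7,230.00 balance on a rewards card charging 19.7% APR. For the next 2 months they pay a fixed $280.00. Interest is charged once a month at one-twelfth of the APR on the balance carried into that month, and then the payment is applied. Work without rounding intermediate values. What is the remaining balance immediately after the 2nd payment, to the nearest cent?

Monthly rate r = 19.7%/12 = 1.64167% = 0.0164167.
Each month: B ← B·(1+r) − $280.00.
Month 1: interest $118.69; balance after payment $7,068.69.
Month 2: interest $116.04; balance after payment $6,904.74.

$6,904.74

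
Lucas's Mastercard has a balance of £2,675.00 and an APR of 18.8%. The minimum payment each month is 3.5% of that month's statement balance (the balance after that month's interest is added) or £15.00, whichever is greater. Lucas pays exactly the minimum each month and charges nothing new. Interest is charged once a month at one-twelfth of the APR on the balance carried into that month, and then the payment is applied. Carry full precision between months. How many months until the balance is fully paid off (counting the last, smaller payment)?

130 months

Monthly rate r = 18.8%/12 = 1.56667% = 0.0156667.
While 3.5% of the post-interest balance exceeds £15.00, each month B ← (B·(1+r))·(1 − 0.035), i.e. B shrinks by the factor (1+r)·0.965 = 0.98012.
This holds for months 1–92. Entering month 93 the balance is £421.65; 3.5% of the post-interest balance is now below £15.00, so the flat £15.00 minimum applies from here.
From month 93 a fixed £15.00 at rate r clears £421.65 in 38 more payments. Total: 92 + 38 = 130 months.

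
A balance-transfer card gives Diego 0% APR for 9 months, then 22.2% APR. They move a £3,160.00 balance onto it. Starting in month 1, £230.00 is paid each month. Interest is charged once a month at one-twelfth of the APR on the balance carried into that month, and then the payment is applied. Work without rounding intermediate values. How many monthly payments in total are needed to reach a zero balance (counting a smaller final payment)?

15 months

Promo months 1–9 at r₀ = 0%/12 = 0; months 10+ at r₁ = 22.2%/12 = 0.0185.
After month 9 (no interest yet): B = £3,160.00 − 9·£230.00 = £1,090.00.
Then at r₁ with £230.00/mo: n₂ = −ln(1 − r₁·B/P)/ln(1+r₁) ≈ 5.01 → 6 more payments.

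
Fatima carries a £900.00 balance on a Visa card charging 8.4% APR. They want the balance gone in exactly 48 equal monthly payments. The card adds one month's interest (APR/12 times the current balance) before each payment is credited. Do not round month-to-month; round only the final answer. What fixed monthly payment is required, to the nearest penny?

Monthly rate r = 8.4%/12 = 0.7% = 0.007.
Level-payment amortization: P = B₀·r / (1 − (1+r)^(−n)) = 900.00·0.007 / (1 − 1.007^(−48)).
Denominator 1 − (1+r)^(−48) = 0.284539909.
P = 6.3 / 0.284539909 ≈ 22.14.

£22.14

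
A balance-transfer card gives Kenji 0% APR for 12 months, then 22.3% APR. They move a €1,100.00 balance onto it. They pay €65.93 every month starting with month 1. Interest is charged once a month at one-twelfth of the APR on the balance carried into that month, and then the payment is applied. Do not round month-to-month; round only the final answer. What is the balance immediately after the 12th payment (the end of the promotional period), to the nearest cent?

Promo months 1–12 at r₀ = 0%/12 = 0; months 13+ at r₁ = 22.3%/12 = 0.0185833.
After month 12 (no interest yet): B = €1,100.00 − 12·€65.93 = €308.84.

€308.84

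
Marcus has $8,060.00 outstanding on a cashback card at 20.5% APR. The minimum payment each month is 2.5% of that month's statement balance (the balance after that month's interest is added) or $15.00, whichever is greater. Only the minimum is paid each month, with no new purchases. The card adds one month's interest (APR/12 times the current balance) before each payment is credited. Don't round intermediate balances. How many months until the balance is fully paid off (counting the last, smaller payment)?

Monthly rate r = 20.5%/12 = 1.70833% = 0.0170833.
While 2.5% of the post-interest balance exceeds $15.00, each month B ← (B·(1+r))·(1 − 0.025), i.e. B shrinks by the factor (1+r)·0.975 = 0.99166.
This holds for months 1–313. Entering month 314 the balance is $585.30; 2.5% of the post-interest balance is now below $15.00, so the flat $15.00 minimum applies from here.
From month 314 a fixed $15.00 at rate r clears $585.30 in 65 more payments. Total: 313 + 65 = 378 months.

378 months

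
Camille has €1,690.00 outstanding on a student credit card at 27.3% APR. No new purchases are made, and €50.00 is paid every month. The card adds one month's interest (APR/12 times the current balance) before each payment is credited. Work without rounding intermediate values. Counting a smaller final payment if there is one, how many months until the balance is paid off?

66 months

Monthly rate r = 27.3%/12 = 2.275% = 0.02275.
Recurrence: B ← B·(1+r) − €50.00.
Month 1: interest €38.45; balance after payment €1,678.45.
Month 2: interest €38.18; balance after payment €1,666.63.
Closed form: n = −ln(1 − rB₀/P)/ln(1+r) = −ln(0.23105)/ln(1.02275) ≈ 65.131, so the balance reaches zero during payment 66.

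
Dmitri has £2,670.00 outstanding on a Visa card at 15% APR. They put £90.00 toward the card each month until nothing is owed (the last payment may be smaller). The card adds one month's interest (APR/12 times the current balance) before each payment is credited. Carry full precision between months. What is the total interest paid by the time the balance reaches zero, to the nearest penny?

£687.11

Monthly rate r = 15%/12 = 1.25% = 0.0125.
Payoff takes n = ⌈−ln(1 − rB₀/P)/ln(1+r)⌉ = ⌈37.300⌉ = 38 payments; the last is £27.11.
Total paid = 37·£90.00 + £27.11 = £3,357.11.
Total interest = total paid − principal = £3,357.11 − £2,670.00 = £687.11.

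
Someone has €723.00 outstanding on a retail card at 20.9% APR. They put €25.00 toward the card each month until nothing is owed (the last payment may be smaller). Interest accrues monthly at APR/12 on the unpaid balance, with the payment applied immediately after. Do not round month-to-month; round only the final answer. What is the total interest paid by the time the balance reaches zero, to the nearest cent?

Monthly rate r = 20.9%/12 = 1.74167% = 0.0174167.
Payoff takes n = ⌈−ln(1 − rB₀/P)/ln(1+r)⌉ = ⌈40.572⌉ = 41 payments; the last is €14.37.
Total paid = 40·€25.00 + €14.37 = €1,014.37.
Total interest = total paid − principal = €1,014.37 − €723.00 = €291.37.

€291.37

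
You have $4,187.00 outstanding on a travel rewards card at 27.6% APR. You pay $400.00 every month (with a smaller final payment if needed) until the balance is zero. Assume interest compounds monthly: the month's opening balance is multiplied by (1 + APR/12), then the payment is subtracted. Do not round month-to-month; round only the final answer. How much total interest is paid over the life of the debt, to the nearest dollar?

$658

Monthly rate r = 27.6%/12 = 2.3% = 0.023.
Payoff takes n = ⌈−ln(1 − rB₀/P)/ln(1+r)⌉ = ⌈12.112⌉ = 13 payments; the last is $45.37.
Total paid = 12·$400.00 + $45.37 = $4,845.37.
Total interest = total paid − principal = $4,845.37 − $4,187.00 = $658.37.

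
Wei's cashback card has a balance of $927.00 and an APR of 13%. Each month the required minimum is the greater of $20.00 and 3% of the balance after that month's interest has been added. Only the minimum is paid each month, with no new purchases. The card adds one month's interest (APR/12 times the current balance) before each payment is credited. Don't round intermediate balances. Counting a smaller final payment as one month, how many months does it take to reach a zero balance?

Monthly rate r = 13%/12 = 1.08333% = 0.0108333.
While 3% of the post-interest balance exceeds $20.00, each month B ← (B·(1+r))·(1 − 0.03), i.e. B shrinks by the factor (1+r)·0.97 = 0.98051.
This holds for months 1–18. Entering month 19 the balance is $650.43; 3% of the post-interest balance is now below $20.00, so the flat $20.00 minimum applies from here.
From month 19 a fixed $20.00 at rate r clears $650.43 in 41 more payments. Total: 18 + 41 = 59 months.

59 months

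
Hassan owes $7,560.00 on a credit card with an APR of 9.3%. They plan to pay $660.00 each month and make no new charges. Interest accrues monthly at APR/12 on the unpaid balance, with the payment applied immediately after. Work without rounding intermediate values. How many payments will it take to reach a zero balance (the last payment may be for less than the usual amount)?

13 payments

Monthly rate r = 9.3%/12 = 0.775% = 0.00775.
Recurrence: B ← B·(1+r) − $660.00.
Month 1: interest $58.59; balance after payment $6,958.59.
Month 2: interest $53.93; balance after payment $6,352.52.
Closed form: n = −ln(1 − rB₀/P)/ln(1+r) = −ln(0.91123)/ln(1.00775) ≈ 12.042, so the balance reaches zero during payment 13.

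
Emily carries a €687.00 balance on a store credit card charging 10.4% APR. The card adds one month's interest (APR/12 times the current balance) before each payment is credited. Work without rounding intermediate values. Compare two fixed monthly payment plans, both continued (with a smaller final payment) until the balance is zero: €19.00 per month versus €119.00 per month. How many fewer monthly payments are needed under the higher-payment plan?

Monthly rate r = 10.4%/12 = 0.866667% = 0.00866667.
At €19.00/mo: n = ⌈−ln(1 − rB₀/P)/ln(1+r)⌉ = 44 payments (last €10.80); total interest = total paid − €687.00 = €140.80.
At €119.00/mo: 6 payments (last €112.86); total interest €20.86.
Payments saved = 44 − 6 = 38.

38 fewer payments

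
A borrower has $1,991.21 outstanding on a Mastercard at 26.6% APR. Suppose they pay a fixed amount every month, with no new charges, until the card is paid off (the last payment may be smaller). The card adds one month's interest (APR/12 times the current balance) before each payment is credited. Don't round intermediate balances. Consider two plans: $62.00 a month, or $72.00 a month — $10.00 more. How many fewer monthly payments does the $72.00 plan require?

13 fewer payments

Monthly rate r = 26.6%/12 = 2.21667% = 0.0221667.
At $62.00/mo: n = ⌈−ln(1 − rB₀/P)/ln(1+r)⌉ = 57 payments (last $47.38); total interest = total paid − $1,991.21 = $1,528.17.
At $72.00/mo: 44 payments (last $22.05); total interest $1,126.84.
Payments saved = 57 − 44 = 13.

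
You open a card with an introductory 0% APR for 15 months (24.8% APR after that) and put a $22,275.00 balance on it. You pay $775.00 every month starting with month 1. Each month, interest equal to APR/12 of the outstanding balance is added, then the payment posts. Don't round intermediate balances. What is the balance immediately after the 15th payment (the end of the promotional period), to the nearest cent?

$10,650.00

Promo months 1–15 at r₀ = 0%/12 = 0; months 16+ at r₁ = 24.8%/12 = 0.0206667.
After month 15 (no interest yet): B = $22,275.00 − 15·$775.00 = $10,650.00.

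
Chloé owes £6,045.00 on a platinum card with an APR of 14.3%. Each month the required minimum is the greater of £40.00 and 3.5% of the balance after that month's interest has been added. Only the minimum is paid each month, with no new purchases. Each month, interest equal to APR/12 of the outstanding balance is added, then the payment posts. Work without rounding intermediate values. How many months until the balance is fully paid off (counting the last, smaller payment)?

106 months

Monthly rate r = 14.3%/12 = 1.19167% = 0.0119167.
While 3.5% of the post-interest balance exceeds £40.00, each month B ← (B·(1+r))·(1 − 0.035), i.e. B shrinks by the factor (1+r)·0.965 = 0.9765.
This holds for months 1–71. Entering month 72 the balance is £1,117.15; 3.5% of the post-interest balance is now below £40.00, so the flat £40.00 minimum applies from here.
From month 72 a fixed £40.00 at rate r clears £1,117.15 in 35 more payments. Total: 71 + 35 = 106 months.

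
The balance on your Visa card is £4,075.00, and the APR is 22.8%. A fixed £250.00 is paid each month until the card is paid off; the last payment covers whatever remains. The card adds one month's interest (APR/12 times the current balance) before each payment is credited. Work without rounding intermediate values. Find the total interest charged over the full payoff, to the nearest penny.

£848.38

Monthly rate r = 22.8%/12 = 1.9% = 0.019.
Payoff takes n = ⌈−ln(1 − rB₀/P)/ln(1+r)⌉ = ⌈19.692⌉ = 20 payments; the last is £173.38.
Total paid = 19·£250.00 + £173.38 = £4,923.38.
Total interest = total paid − principal = £4,923.38 − £4,075.00 = £848.38.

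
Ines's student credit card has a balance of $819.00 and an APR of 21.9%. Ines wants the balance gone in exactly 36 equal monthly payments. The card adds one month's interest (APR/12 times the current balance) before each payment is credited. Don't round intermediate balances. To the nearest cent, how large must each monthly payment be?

$31.24

Monthly rate r = 21.9%/12 = 1.825% = 0.01825.
Level-payment amortization: P = B₀·r / (1 − (1+r)^(−n)) = 819.00·0.01825 / (1 − 1.01825^(−36)).
Denominator 1 − (1+r)^(−36) = 0.478516076.
P = 14.9467 / 0.478516076 ≈ 31.24.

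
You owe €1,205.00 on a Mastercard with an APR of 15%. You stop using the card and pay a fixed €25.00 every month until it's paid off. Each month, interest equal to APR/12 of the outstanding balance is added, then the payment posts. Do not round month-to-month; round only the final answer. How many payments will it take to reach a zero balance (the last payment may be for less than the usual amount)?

75 payments

Monthly rate r = 15%/12 = 1.25% = 0.0125.
Recurrence: B ← B·(1+r) − €25.00.
Month 1: interest €15.06; balance after payment €1,195.06.
Month 2: interest €14.94; balance after payment €1,185.00.
Closed form: n = −ln(1 − rB₀/P)/ln(1+r) = −ln(0.3975)/ln(1.0125) ≈ 74.265, so the balance reaches zero during payment 75.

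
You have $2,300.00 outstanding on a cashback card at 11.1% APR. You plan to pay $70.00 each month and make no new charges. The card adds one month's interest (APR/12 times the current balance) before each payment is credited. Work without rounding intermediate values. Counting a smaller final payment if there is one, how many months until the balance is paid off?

40 months

Monthly rate r = 11.1%/12 = 0.925% = 0.00925.
Recurrence: B ← B·(1+r) − $70.00.
Month 1: interest $21.27; balance after payment $2,251.28.
Month 2: interest $20.82; balance after payment $2,202.10.
Closed form: n = −ln(1 − rB₀/P)/ln(1+r) = −ln(0.69607)/ln(1.00925) ≈ 39.349, so the balance reaches zero during payment 40.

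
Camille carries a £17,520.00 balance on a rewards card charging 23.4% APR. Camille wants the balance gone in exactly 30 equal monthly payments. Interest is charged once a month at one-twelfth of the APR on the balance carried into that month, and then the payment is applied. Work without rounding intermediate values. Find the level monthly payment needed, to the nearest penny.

Monthly rate r = 23.4%/12 = 1.95% = 0.0195.
Level-payment amortization: P = B₀·r / (1 − (1+r)^(−n)) = 17520.00·0.0195 / (1 − 1.0195^(−30)).
Denominator 1 − (1+r)^(−30) = 0.439748412.
P = 341.64 / 0.439748412 ≈ 776.90.

£776.90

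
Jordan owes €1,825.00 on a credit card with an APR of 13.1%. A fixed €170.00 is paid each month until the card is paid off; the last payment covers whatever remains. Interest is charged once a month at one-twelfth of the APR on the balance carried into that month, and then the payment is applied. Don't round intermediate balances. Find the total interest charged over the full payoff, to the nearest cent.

€126.91

Monthly rate r = 13.1%/12 = 1.09167% = 0.0109167.
Payoff takes n = ⌈−ln(1 − rB₀/P)/ln(1+r)⌉ = ⌈11.480⌉ = 12 payments; the last is €81.91.
Total paid = 11·€170.00 + €81.91 = €1,951.91.
Total interest = total paid − principal = €1,951.91 − €1,825.00 = €126.91.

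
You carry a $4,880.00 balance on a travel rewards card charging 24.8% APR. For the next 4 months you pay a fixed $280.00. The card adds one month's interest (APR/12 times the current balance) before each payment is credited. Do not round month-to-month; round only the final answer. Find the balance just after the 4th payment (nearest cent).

Monthly rate r = 24.8%/12 = 2.06667% = 0.0206667.
Each month: B ← B·(1+r) − $280.00.
Month 1: interest $100.85; balance after payment $4,700.85.
Month 2: interest $97.15; balance after payment $4,518.00.
Month 3: interest $93.37; balance after payment $4,331.38.
Month 4: interest $89.52; balance after payment $4,140.89.

$4,140.89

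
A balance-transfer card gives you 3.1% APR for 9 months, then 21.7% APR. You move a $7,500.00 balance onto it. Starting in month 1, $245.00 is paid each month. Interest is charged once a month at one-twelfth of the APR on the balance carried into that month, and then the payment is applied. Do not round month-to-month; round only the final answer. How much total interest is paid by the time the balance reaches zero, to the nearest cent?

$1,737.42

Promo months 1–9 at r₀ = 3.1%/12 = 0.00258333; months 10+ at r₁ = 21.7%/12 = 0.0180833.
After month 9: iterate B ← B·(1+r₀) − $245.00 for 9 months → $5,448.26.
Then at r₁ with $245.00/mo: n₂ = −ln(1 − r₁·B/P)/ln(1+r₁) ≈ 28.70 → 29 more payments.
Total paid = 37·$245.00 + $172.42 = $9,237.42; interest = $9,237.42 − $7,500.00 = $1,737.42.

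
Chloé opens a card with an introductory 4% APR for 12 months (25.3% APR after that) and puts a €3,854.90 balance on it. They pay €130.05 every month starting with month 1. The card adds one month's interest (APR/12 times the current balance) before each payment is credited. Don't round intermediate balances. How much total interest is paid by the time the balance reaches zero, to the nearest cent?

€814.67

Promo months 1–12 at r₀ = 4%/12 = 0.00333333; months 13+ at r₁ = 25.3%/12 = 0.0210833.
After month 12: iterate B ← B·(1+r₀) − €130.05 for 12 months → €2,422.42.
Then at r₁ with €130.05/mo: n₂ = −ln(1 − r₁·B/P)/ln(1+r₁) ≈ 23.91 → 24 more payments.
Total paid = 35·€130.05 + €117.82 = €4,669.57; interest = €4,669.57 − €3,854.90 = €814.67.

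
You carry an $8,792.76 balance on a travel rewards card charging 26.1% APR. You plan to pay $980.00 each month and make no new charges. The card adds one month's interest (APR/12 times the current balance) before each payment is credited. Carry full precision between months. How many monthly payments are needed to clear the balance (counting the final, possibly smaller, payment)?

Monthly rate r = 26.1%/12 = 2.175% = 0.02175.
Recurrence: B ← B·(1+r) − $980.00.
Month 1: interest $191.24; balance after payment $8,004.00.
Month 2: interest $174.09; balance after payment $7,198.09.
Closed form: n = −ln(1 − rB₀/P)/ln(1+r) = −ln(0.80485)/ln(1.02175) ≈ 10.089, so the balance reaches zero during payment 11.

11 months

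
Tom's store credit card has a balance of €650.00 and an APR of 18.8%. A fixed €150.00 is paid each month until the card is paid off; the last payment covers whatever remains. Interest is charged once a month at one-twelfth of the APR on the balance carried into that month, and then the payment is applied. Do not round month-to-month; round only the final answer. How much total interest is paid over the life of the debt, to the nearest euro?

€29

Monthly rate r = 18.8%/12 = 1.56667% = 0.0156667.
Payoff takes n = ⌈−ln(1 − rB₀/P)/ln(1+r)⌉ = ⌈4.523⌉ = 5 payments; the last is €78.67.
Total paid = 4·€150.00 + €78.67 = €678.67.
Total interest = total paid − principal = €678.67 − €650.00 = €28.67.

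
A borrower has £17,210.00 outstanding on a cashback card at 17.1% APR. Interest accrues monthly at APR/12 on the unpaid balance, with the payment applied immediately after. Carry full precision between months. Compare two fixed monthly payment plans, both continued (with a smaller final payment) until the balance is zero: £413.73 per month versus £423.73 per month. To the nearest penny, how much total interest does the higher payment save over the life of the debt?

£376.98

Monthly rate r = 17.1%/12 = 1.425% = 0.01425.
At £413.73/mo: n = ⌈−ln(1 − rB₀/P)/ln(1+r)⌉ = 64 payments (last £203.61); total interest = total paid − £17,210.00 = £9,058.60.
At £423.73/mo: 62 payments (last £44.09); total interest £8,681.62.
Interest saved = £9,058.60 − £8,681.62 = £376.98.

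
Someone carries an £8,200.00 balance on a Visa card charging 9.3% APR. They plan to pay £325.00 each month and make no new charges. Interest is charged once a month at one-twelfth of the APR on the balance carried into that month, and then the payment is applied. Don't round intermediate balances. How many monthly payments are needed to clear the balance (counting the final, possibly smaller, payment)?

29 months

Monthly rate r = 9.3%/12 = 0.775% = 0.00775.
Recurrence: B ← B·(1+r) − £325.00.
Month 1: interest £63.55; balance after payment £7,938.55.
Month 2: interest £61.52; balance after payment £7,675.07.
Closed form: n = −ln(1 − rB₀/P)/ln(1+r) = −ln(0.80446)/ln(1.00775) ≈ 28.184, so the balance reaches zero during payment 29.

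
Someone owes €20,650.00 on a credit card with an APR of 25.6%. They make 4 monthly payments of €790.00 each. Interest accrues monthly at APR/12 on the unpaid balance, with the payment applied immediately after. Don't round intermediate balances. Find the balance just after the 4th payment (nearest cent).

€19,206.76

Monthly rate r = 25.6%/12 = 2.13333% = 0.0213333.
Each month: B ← B·(1+r) − €790.00.
Month 1: interest €440.53; balance after payment €20,300.53.
Month 2: interest €433.08; balance after payment €19,943.61.
Month 3: interest €425.46; balance after payment €19,579.08.
Month 4: interest €417.69; balance after payment €19,206.76.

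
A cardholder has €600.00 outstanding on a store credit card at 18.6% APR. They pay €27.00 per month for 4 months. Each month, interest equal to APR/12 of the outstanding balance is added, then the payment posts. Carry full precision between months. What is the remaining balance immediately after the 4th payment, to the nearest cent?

Monthly rate r = 18.6%/12 = 1.55% = 0.0155.
Each month: B ← B·(1+r) − €27.00.
Month 1: interest €9.30; balance after payment €582.30.
Month 2: interest €9.03; balance after payment €564.33.
Month 3: interest €8.75; balance after payment €546.07.
Month 4: interest €8.46; balance after payment €527.54.

€527.54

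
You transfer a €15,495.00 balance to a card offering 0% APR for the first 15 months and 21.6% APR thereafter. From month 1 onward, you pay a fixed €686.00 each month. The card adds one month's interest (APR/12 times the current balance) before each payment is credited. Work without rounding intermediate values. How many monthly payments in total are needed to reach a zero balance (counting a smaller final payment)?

24 months

Promo months 1–15 at r₀ = 0%/12 = 0; months 16+ at r₁ = 21.6%/12 = 0.018.
After month 15 (no interest yet): B = €15,495.00 − 15·€686.00 = €5,205.00.
Then at r₁ with €686.00/mo: n₂ = −ln(1 − r₁·B/P)/ln(1+r₁) ≈ 8.23 → 9 more payments.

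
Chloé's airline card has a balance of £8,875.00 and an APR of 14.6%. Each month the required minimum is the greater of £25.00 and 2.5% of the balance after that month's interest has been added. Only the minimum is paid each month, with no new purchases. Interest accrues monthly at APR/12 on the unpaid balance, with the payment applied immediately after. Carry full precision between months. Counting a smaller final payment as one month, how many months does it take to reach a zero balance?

Monthly rate r = 14.6%/12 = 1.21667% = 0.0121667.
While 2.5% of the post-interest balance exceeds £25.00, each month B ← (B·(1+r))·(1 − 0.025), i.e. B shrinks by the factor (1+r)·0.975 = 0.98686.
This holds for months 1–167. Entering month 168 the balance is £975.05; 2.5% of the post-interest balance is now below £25.00, so the flat £25.00 minimum applies from here.
From month 168 a fixed £25.00 at rate r clears £975.05 in 54 more payments. Total: 167 + 54 = 221 months.

221 months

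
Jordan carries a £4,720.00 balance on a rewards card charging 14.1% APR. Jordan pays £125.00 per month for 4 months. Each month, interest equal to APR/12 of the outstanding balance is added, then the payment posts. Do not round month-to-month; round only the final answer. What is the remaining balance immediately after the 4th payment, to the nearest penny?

Monthly rate r = 14.1%/12 = 1.175% = 0.01175.
Each month: B ← B·(1+r) − £125.00.
Month 1: interest £55.46; balance after payment £4,650.46.
Month 2: interest £54.64; balance after payment £4,580.10.
Month 3: interest £53.82; balance after payment £4,508.92.
Month 4: interest £52.98; balance after payment £4,436.90.

£4,436.90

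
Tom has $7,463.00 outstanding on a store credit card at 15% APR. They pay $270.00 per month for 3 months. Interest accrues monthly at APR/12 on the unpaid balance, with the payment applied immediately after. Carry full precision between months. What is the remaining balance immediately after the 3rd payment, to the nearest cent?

Monthly rate r = 15%/12 = 1.25% = 0.0125.
Each month: B ← B·(1+r) − $270.00.
Month 1: interest $93.29; balance after payment $7,286.29.
Month 2: interest $91.08; balance after payment $7,107.37.
Month 3: interest $88.84; balance after payment $6,926.21.

$6,926.21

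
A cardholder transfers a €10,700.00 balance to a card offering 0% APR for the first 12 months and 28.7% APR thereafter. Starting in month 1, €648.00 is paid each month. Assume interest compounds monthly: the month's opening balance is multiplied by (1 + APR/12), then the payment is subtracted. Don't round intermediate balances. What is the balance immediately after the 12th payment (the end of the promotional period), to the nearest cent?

€2,924.00

Promo months 1–12 at r₀ = 0%/12 = 0; months 13+ at r₁ = 28.7%/12 = 0.0239167.
After month 12 (no interest yet): B = €10,700.00 − 12·€648.00 = €2,924.00.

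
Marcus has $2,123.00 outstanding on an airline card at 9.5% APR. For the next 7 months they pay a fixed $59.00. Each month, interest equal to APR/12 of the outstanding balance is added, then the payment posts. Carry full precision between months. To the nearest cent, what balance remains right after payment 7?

Monthly rate r = 9.5%/12 = 0.791667% = 0.00791667.
Each month: B ← B·(1+r) − $59.00.
Month 1: interest $16.81; balance after payment $2,080.81.
Month 2: interest $16.47; balance after payment $2,038.28.
Month 3: interest $16.14; balance after payment $1,995.42.
Month 4: interest $15.80; balance after payment $1,952.21.
Month 5: interest $15.46; balance after payment $1,908.67.
Month 6: interest $15.11; balance after payment $1,864.78.
Month 7: interest $14.76; balance after payment $1,820.54.

$1,820.54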